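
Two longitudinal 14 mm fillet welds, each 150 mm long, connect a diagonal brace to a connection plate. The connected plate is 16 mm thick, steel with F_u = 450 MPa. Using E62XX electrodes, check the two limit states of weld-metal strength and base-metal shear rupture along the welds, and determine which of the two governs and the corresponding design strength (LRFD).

E62XX → F_EXX = 620 MPa.
t_e = 0.707 × 14 = 9.898 mm; L = 300 mm.
Weld metal: φR_n = 0.75 × 0.6 × 620 × 9.898 × 300 × 10⁻³ = 828.5 kN.
Base metal (shear rupture): φR_n = 0.75 × 0.6 × 450 × 16 × 300 × 10⁻³ = 972 kN.
Governing: weld metal.

φR_n ≈ 828 kN (weld metal governs)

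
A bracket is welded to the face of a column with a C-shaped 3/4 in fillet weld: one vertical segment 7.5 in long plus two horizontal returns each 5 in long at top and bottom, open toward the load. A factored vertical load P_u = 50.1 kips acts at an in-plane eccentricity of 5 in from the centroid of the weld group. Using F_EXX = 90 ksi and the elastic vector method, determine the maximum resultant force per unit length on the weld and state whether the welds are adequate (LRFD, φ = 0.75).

Total weld length L_w = 17.5 in. Treat welds as unit-width lines.
Centroid: x̄ = 2×5×2.5 / 17.5 = 1.429 in from the vertical weld.
Polar moment about centroid: J = I_x + I_y = [7.5³/12 + 2×5×3.75²] + [7.5×1.429² + 2(5³/12 + 5×1.071²)] = 223.4 in³.
Direct shear f_v = P/L_w = 50.1 / 17.5 = 2.863 kip/in (vertical).
Torsion M = P·e = 50.1 × 5 = 250.5 kip·in.
Critical point at (x, y) = (3.571, 3.75) from centroid. f_tx = M·y/J = 4.205 kip/in; f_ty = M·x/J = 4.005 kip/in.
Resultant f_max = √[f_tx² + (f_v + f_ty)²] = √[4.205² + (2.863 + 4.005)²] = 8.053 kip/in.
Capacity per unit length: φr_n = 0.75 × 0.6 × 90 × (0.707 × 0.75) = 21.48 kip/in.
8.053 ≤ 21.48 → adequate.

f_max ≈ 8.05 kip/in; adequate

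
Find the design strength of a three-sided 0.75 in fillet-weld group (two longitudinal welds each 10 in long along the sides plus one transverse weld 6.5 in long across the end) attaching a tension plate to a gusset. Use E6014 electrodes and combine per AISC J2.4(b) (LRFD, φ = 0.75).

E60XX → F_EXX = 60 ksi.
t_e = 0.707 × 0.75 = 0.5302 in.
R_nwl = 0.6 × 60 × 0.5302 × 20 = 381.8 kip (longitudinal, 2 welds).
R_nwt = 0.6 × 60 × 0.5302 × 6.5 = 124.1 kip (transverse, base value).
(i) R_nwl + R_nwt = 505.9 kip; (ii) 0.85 R_nwl + 1.5 R_nwt = 510.6 kip.
R_n = max = 510.6 kip [governs: (ii)]; φR_n = 383 kip.

φR_n ≈ 383 kip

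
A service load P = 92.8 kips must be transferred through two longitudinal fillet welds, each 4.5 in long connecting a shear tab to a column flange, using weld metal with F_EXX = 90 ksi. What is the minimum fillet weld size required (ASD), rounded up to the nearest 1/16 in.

w = 9/16 in

Total weld length L = 9 in.
Required throat t_e = P × Ω / (0.6 F_EXX × L) = 92.8 × 2.0 / (0.6 × 90 × 9) = 0.3819 in.
Required leg w = t_e / 0.707 = 0.5402 in → use 9/16 in.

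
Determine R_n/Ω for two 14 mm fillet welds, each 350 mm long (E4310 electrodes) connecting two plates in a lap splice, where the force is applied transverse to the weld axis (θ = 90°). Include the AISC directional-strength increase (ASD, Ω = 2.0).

E43XX → F_EXX = 430 MPa.
t_e = 0.707 × 14 = 9.898 mm; A_we = 9.898 × 700 = 6929 mm².
Directional factor: 1.0 + 0.5 sin^1.5(90°) = 1.5.
F_nw = 0.6 × 430 × 1.5 = 387 MPa.
R_n/Ω = (387 × 6929) / 2.0 × 10⁻³ = 1341 kN.

R_n/Ω ≈ 1340 kN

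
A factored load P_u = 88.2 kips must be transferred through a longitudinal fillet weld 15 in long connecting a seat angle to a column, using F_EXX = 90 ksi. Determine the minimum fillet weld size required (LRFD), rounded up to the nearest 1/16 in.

w = 1/4 in

Total weld length L = 15 in.
Required throat t_e = P_u / (φ × 0.6 F_EXX × L) = 88.2 / (0.75 × 0.6 × 90 × 15) = 0.1452 in.
Required leg w = t_e / 0.707 = 0.2054 in → use 1/4 in.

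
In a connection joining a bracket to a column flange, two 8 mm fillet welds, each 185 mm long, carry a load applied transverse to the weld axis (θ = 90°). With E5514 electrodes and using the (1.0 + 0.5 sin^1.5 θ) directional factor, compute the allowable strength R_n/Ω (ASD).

R_n/Ω ≈ 518 kN

E55XX → F_EXX = 550 MPa.
t_e = 0.707 × 8 = 5.656 mm; A_we = 5.656 × 370 = 2093 mm².
Directional factor: 1.0 + 0.5 sin^1.5(90°) = 1.5.
F_nw = 0.6 × 550 × 1.5 = 495 MPa.
R_n/Ω = (495 × 2093) / 2.0 × 10⁻³ = 517.9 kN.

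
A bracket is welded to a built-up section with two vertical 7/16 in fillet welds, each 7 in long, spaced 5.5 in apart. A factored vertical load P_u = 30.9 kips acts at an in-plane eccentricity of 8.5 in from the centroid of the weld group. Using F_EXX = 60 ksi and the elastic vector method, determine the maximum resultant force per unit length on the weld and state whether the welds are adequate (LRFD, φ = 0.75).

Total weld length L_w = 14 in. Treat welds as unit-width lines.
Polar moment about centroid: J = 2[d³/12 + d(b/2)²] = 2[7³/12 + 7×2.75²] = 163 in³.
Direct shear f_v = P/L_w = 30.9 / 14 = 2.207 kip/in (vertical).
Torsion M = P·e = 30.9 × 8.5 = 262.65 kip·in.
Critical point at (x, y) = (2.75, 3.5) from centroid. f_tx = M·y/J = 5.638 kip/in; f_ty = M·x/J = 4.43 kip/in.
Resultant f_max = √[f_tx² + (f_v + f_ty)²] = √[5.638² + (2.207 + 4.43)²] = 8.709 kip/in.
Capacity per unit length: φr_n = 0.75 × 0.6 × 60 × (0.707 × 0.4375) = 8.351 kip/in.
8.709 > 8.351 → NOT adequate.

f_max ≈ 8.71 kip/in; NOT adequate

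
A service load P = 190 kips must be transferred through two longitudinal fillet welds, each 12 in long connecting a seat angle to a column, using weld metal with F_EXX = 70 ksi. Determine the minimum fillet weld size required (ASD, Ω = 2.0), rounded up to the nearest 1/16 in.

w = 9/16 in

Total weld length L = 24 in.
Required throat t_e = P × Ω / (0.6 F_EXX × L) = 190 × 2.0 / (0.6 × 70 × 24) = 0.377 in.
Required leg w = t_e / 0.707 = 0.5332 in → use 9/16 in.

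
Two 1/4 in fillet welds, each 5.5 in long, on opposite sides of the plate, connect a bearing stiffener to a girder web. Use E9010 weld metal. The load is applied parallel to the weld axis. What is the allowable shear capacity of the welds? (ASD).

E90XX → F_EXX = 90 ksi.
Effective throat t_e = 0.707 × 0.25 = 0.1767 in.
Total length L = 11 in; A_we = 0.1767 × 11 = 1.944 in².
F_nw = 0.6 F_EXX = 0.6 × 90 = 54 ksi.
R_n = 54 × 1.944 = 105 kip; R_n/Ω = 105/2.0 = 52.49 kip.

R_n/Ω ≈ 52.5 kip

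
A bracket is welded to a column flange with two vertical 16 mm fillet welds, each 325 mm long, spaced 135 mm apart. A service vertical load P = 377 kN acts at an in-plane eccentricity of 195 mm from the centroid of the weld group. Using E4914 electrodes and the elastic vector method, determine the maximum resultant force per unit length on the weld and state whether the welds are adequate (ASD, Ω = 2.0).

E49XX → F_EXX = 490 MPa.
Total weld length L_w = 650 mm. Treat welds as unit-width lines.
Polar moment about centroid: J = 2[d³/12 + d(b/2)²] = 2[325³/12 + 325×67.5²] = 8683000 mm³.
Direct shear f_v = P/L_w = 377×10³ / 650 = 580 N/mm (vertical).
Torsion M = P·e = 377×10³ × 195 = 73515000 N·mm.
Critical point at (x, y) = (67.5, 162.5) from centroid. f_tx = M·y/J = 1376 N/mm; f_ty = M·x/J = 571.5 N/mm.
Resultant f_max = √[f_tx² + (f_v + f_ty)²] = √[1376² + (580 + 571.5)²] = 1794 N/mm.
Capacity per unit length: r_n/Ω = (1/2.0) × 0.6 × 490 × (0.707 × 16) = 1663 N/mm.
1794 > 1663 → NOT adequate.

f_max ≈ 1790 N/mm; NOT adequate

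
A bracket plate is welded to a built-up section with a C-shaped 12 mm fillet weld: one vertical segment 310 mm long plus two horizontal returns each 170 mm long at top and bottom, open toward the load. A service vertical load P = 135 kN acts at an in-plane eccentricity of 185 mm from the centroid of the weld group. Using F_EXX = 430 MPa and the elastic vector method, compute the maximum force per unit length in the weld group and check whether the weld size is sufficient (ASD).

f_max ≈ 549 N/mm; adequate

Total weld length L_w = 650 mm. Treat welds as unit-width lines.
Centroid: x̄ = 2×170×85 / 650 = 44.46 mm from the vertical weld.
Polar moment about centroid: J = I_x + I_y = [310³/12 + 2×170×155²] + [310×44.46² + 2(170³/12 + 170×40.54²)] = 12640000 mm³.
Direct shear f_v = P/L_w = 135×10³ / 650 = 207.7 N/mm (vertical).
Torsion M = P·e = 135×10³ × 185 = 24975000 N·mm.
Critical point at (x, y) = (125.5, 155) from centroid. f_tx = M·y/J = 306.2 N/mm; f_ty = M·x/J = 248 N/mm.
Resultant f_max = √[f_tx² + (f_v + f_ty)²] = √[306.2² + (207.7 + 248)²] = 549 N/mm.
Capacity per unit length: r_n/Ω = (1/2.0) × 0.6 × 430 × (0.707 × 12) = 1094 N/mm.
549 ≤ 1094 → adequate.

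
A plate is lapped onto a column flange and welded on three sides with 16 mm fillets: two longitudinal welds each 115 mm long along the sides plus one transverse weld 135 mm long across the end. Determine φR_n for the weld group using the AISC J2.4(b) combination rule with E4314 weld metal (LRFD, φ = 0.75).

φR_n ≈ 871 kN

E43XX → F_EXX = 430 MPa.
t_e = 0.707 × 16 = 11.31 mm.
R_nwl = 0.6 × 430 × 11.31 × 230 × 10⁻³ = 671.3 kN (longitudinal, 2 welds).
R_nwt = 0.6 × 430 × 11.31 × 135 × 10⁻³ = 394 kN (transverse, base value).
(i) R_nwl + R_nwt = 1065 kN; (ii) 0.85 R_nwl + 1.5 R_nwt = 1162 kN.
R_n = max = 1162 kN [governs: (ii)]; φR_n = 871.2 kN.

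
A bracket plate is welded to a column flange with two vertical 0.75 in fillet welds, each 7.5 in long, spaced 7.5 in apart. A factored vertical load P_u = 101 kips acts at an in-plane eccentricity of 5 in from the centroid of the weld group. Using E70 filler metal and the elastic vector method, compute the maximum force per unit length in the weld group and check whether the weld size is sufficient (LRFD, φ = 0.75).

E70XX → F_EXX = 70 ksi.
Total weld length L_w = 15 in. Treat welds as unit-width lines.
Polar moment about centroid: J = 2[d³/12 + d(b/2)²] = 2[7.5³/12 + 7.5×3.75²] = 281.2 in³.
Direct shear f_v = P/L_w = 101 / 15 = 6.733 kip/in (vertical).
Torsion M = P·e = 101 × 5 = 505 kip·in.
Critical point at (x, y) = (3.75, 3.75) from centroid. f_tx = M·y/J = 6.733 kip/in; f_ty = M·x/J = 6.733 kip/in.
Resultant f_max = √[f_tx² + (f_v + f_ty)²] = √[6.733² + (6.733 + 6.733)²] = 15.06 kip/in.
Capacity per unit length: φr_n = 0.75 × 0.6 × 70 × (0.707 × 0.75) = 16.7 kip/in.
15.06 ≤ 16.7 → adequate.

f_max ≈ 15.1 kip/in; adequate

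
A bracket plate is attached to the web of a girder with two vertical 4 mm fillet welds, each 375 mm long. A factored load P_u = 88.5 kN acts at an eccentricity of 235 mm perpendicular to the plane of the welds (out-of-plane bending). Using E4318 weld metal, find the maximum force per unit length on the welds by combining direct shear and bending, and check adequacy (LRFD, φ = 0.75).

E43XX → F_EXX = 430 MPa.
L_w = 2 × 375 = 750 mm; section modulus (unit throat) S = 2 × L²/6 = 46880 mm².
Direct shear f_v = P/L_w = 88.5×10³/750 = 118 N/mm.
Moment M = P × e = 88.5×10³ × 235 = 20798000 N·mm; bending f_b = M/S = 443.7 N/mm.
f_max = √(f_v² + f_b²) = √(118² + 443.7²) = 459.1 N/mm.
φr_n = 0.75 × 0.6 × 430 × (0.707 × 4) = 547.2 N/mm → adequate.

f_max ≈ 459 N/mm; adequate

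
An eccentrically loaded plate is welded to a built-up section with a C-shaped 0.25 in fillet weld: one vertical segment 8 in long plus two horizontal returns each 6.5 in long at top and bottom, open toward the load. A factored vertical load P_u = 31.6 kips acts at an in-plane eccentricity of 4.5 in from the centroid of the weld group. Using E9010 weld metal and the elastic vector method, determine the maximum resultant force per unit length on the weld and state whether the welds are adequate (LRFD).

f_max ≈ 3.71 kip/in; adequate

E90XX → F_EXX = 90 ksi.
Total weld length L_w = 21 in. Treat welds as unit-width lines.
Centroid: x̄ = 2×6.5×3.25 / 21 = 2.012 in from the vertical weld.
Polar moment about centroid: J = I_x + I_y = [8³/12 + 2×6.5×4²] + [8×2.012² + 2(6.5³/12 + 6.5×1.238²)] = 348.7 in³.
Direct shear f_v = P/L_w = 31.6 / 21 = 1.505 kip/in (vertical).
Torsion M = P·e = 31.6 × 4.5 = 142.2 kip·in.
Critical point at (x, y) = (4.488, 4) from centroid. f_tx = M·y/J = 1.631 kip/in; f_ty = M·x/J = 1.83 kip/in.
Resultant f_max = √[f_tx² + (f_v + f_ty)²] = √[1.631² + (1.505 + 1.83)²] = 3.712 kip/in.
Capacity per unit length: φr_n = 0.75 × 0.6 × 90 × (0.707 × 0.25) = 7.158 kip/in.
3.712 ≤ 7.158 → adequate.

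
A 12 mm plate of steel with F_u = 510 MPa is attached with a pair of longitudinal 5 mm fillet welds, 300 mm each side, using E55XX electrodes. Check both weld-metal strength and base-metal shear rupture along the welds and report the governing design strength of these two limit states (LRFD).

φR_n ≈ 525 kN (weld metal governs)

E55XX → F_EXX = 550 MPa.
t_e = 0.707 × 5 = 3.535 mm; L = 600 mm.
Weld metal: φR_n = 0.75 × 0.6 × 550 × 3.535 × 600 × 10⁻³ = 524.9 kN.
Base metal (shear rupture): φR_n = 0.75 × 0.6 × 510 × 12 × 600 × 10⁻³ = 1652 kN.
Governing: weld metal.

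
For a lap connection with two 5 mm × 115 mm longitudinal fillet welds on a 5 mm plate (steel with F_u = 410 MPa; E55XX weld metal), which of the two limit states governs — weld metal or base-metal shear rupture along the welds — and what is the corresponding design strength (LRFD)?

E55XX → F_EXX = 550 MPa.
t_e = 0.707 × 5 = 3.535 mm; L = 230 mm.
Weld metal: φR_n = 0.75 × 0.6 × 550 × 3.535 × 230 × 10⁻³ = 201.2 kN.
Base metal (shear rupture): φR_n = 0.75 × 0.6 × 410 × 5 × 230 × 10⁻³ = 212.2 kN.
Governing: weld metal.

φR_n ≈ 201 kN (weld metal governs)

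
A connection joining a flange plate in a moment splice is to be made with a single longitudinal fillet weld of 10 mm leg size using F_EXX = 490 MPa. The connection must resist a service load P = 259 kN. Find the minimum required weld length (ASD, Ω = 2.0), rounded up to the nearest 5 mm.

Throat t_e = 0.707 × 10 = 7.07 mm.
r_n/Ω = (0.6 × 490 × 7.07) / 2.0 = 1039 N/mm = 1.039 kN/mm.
L_req = P / (r_n/Ω) = 259 / 1.039 = 249.2 mm total.
Round up → use L = 250 mm.

L = 250 mm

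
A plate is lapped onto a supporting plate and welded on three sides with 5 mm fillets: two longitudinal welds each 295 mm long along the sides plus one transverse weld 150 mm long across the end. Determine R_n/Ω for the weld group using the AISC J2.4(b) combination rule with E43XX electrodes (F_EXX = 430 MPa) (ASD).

t_e = 0.707 × 5 = 3.535 mm.
R_nwl = 0.6 × 430 × 3.535 × 590 × 10⁻³ = 538.1 kN (longitudinal, 2 welds).
R_nwt = 0.6 × 430 × 3.535 × 150 × 10⁻³ = 136.8 kN (transverse, base value).
(i) R_nwl + R_nwt = 674.9 kN; (ii) 0.85 R_nwl + 1.5 R_nwt = 662.6 kN.
R_n = max = 674.9 kN [governs: (i)]; R_n/Ω = 337.5 kN.

R_n/Ω ≈ 337 kN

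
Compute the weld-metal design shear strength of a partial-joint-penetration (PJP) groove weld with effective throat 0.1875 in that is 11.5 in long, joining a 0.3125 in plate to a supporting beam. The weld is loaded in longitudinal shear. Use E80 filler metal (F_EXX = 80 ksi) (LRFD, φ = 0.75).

Effective throat (given) t_e = 0.1875 in.
A_we = 0.1875 × 11.5 = 2.156 in².
F_nw = 0.6 F_EXX = 48 ksi.
φR_n = 0.75 × 48 × 2.156 = 77.62 kips.

φR_n ≈ 77.6 kips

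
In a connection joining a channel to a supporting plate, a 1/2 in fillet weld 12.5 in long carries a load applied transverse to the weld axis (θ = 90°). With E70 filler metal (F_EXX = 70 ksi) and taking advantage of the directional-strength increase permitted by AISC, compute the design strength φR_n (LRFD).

t_e = 0.707 × 0.5 = 0.3535 in; A_we = 0.3535 × 12.5 = 4.419 in².
Directional factor: 1.0 + 0.5 sin^1.5(90°) = 1.5.
F_nw = 0.6 × 70 × 1.5 = 63 ksi.
φR_n = 0.75 × 63 × 4.419 = 208.8 kip.

φR_n ≈ 209 kip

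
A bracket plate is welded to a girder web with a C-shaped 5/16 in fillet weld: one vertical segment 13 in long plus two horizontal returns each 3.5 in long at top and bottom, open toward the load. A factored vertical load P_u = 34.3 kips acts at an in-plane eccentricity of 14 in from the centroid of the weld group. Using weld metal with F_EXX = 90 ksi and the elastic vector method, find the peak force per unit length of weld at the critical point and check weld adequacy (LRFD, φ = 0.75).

Total weld length L_w = 20 in. Treat welds as unit-width lines.
Centroid: x̄ = 2×3.5×1.75 / 20 = 0.6125 in from the vertical weld.
Polar moment about centroid: J = I_x + I_y = [13³/12 + 2×3.5×6.5²] + [13×0.6125² + 2(3.5³/12 + 3.5×1.137²)] = 499.9 in³.
Direct shear f_v = P/L_w = 34.3 / 20 = 1.715 kip/in (vertical).
Torsion M = P·e = 34.3 × 14 = 480.2 kip·in.
Critical point at (x, y) = (2.888, 6.5) from centroid. f_tx = M·y/J = 6.244 kip/in; f_ty = M·x/J = 2.774 kip/in.
Resultant f_max = √[f_tx² + (f_v + f_ty)²] = √[6.244² + (1.715 + 2.774)²] = 7.69 kip/in.
Capacity per unit length: φr_n = 0.75 × 0.6 × 90 × (0.707 × 0.3125) = 8.948 kip/in.
7.69 ≤ 8.948 → adequate.

f_max ≈ 7.69 kip/in; adequate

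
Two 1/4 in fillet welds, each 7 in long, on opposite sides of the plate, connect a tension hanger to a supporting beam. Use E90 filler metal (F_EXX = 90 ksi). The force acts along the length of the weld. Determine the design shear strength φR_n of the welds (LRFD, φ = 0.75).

Effective throat t_e = 0.707 × 0.25 = 0.1767 in.
Total length L = 14 in; A_we = 0.1767 × 14 = 2.474 in².
F_nw = 0.6 F_EXX = 0.6 × 90 = 54 ksi.
φR_n = 0.75 × 54 × 2.474 = 100.2 kips.

φR_n ≈ 100 kips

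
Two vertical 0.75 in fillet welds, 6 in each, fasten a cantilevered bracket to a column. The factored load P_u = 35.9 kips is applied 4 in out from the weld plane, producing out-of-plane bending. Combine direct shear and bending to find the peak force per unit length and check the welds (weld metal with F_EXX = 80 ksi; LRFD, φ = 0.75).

f_max ≈ 12.3 kip/in; adequate

L_w = 2 × 6 = 12 in; section modulus (unit throat) S = 2 × L²/6 = 12 in².
Direct shear f_v = P/L_w = 35.9/12 = 2.992 kip/in.
Moment M = P × e = 35.9 × 4 = 143.6 kip·in; bending f_b = M/S = 11.97 kip/in.
f_max = √(f_v² + f_b²) = √(2.992² + 11.97²) = 12.33 kip/in.
φr_n = 0.75 × 0.6 × 80 × (0.707 × 0.75) = 19.09 kip/in → adequate.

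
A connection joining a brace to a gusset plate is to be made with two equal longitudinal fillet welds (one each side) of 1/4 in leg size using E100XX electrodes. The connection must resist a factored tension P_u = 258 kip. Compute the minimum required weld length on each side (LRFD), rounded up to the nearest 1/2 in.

L = 16.5 in on each side

E100XX → F_EXX = 100 ksi.
Throat t_e = 0.707 × 0.25 = 0.1767 in.
φr_n = 0.75 × 0.6 × 100 × 0.1767 = 7.954 kip/in.
L_req = P_u / φr_n = 258 / 7.954 = 32.44 in total.
Per side: 32.44 / 2 = 16.22 in.
Round up → use L = 16.5 in on each side.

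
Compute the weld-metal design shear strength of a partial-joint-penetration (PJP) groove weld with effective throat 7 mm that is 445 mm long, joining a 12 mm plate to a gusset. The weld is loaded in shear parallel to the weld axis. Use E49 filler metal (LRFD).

E49XX → F_EXX = 490 MPa.
Effective throat (given) t_e = 7 mm.
A_we = 7 × 445 = 3115 mm².
F_nw = 0.6 F_EXX = 294 MPa.
φR_n = 0.75 × 294 × 3115 × 10⁻³ = 686.9 kN.

φR_n ≈ 687 kN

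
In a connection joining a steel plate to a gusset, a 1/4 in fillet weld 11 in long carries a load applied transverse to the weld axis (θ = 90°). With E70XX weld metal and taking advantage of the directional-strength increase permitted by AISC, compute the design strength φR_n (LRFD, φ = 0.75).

φR_n ≈ 91.9 kips

E70XX → F_EXX = 70 ksi.
t_e = 0.707 × 0.25 = 0.1767 in; A_we = 0.1767 × 11 = 1.944 in².
Directional factor: 1.0 + 0.5 sin^1.5(90°) = 1.5.
F_nw = 0.6 × 70 × 1.5 = 63 ksi.
φR_n = 0.75 × 63 × 1.944 = 91.87 kips.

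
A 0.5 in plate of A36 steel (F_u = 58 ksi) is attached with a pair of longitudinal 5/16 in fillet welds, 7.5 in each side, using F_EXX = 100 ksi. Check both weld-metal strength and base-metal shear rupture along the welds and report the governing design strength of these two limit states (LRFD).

φR_n ≈ 149 kip (weld metal governs)

t_e = 0.707 × 0.3125 = 0.2209 in; L = 15 in.
Weld metal: φR_n = 0.75 × 0.6 × 100 × 0.2209 × 15 = 149.1 kip.
Base metal (shear rupture): φR_n = 0.75 × 0.6 × 58 × 0.5 × 15 = 195.8 kip.
Governing: weld metal.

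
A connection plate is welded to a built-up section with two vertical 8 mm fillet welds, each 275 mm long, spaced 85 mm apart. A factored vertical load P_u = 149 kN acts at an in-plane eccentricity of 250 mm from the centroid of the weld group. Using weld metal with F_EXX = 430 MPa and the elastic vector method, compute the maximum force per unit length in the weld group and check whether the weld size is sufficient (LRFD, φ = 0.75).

f_max ≈ 1310 N/mm; NOT adequate

Total weld length L_w = 550 mm. Treat welds as unit-width lines.
Polar moment about centroid: J = 2[d³/12 + d(b/2)²] = 2[275³/12 + 275×42.5²] = 4460000 mm³.
Direct shear f_v = P/L_w = 149×10³ / 550 = 270.9 N/mm (vertical).
Torsion M = P·e = 149×10³ × 250 = 37250000 N·mm.
Critical point at (x, y) = (42.5, 137.5) from centroid. f_tx = M·y/J = 1149 N/mm; f_ty = M·x/J = 355 N/mm.
Resultant f_max = √[f_tx² + (f_v + f_ty)²] = √[1149² + (270.9 + 355)²] = 1308 N/mm.
Capacity per unit length: φr_n = 0.75 × 0.6 × 430 × (0.707 × 8) = 1094 N/mm.
1308 > 1094 → NOT adequate.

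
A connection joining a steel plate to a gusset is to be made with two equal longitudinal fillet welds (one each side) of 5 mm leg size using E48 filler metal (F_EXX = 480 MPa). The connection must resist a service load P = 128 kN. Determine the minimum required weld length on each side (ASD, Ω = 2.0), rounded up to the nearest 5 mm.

L = 130 mm on each side

Throat t_e = 0.707 × 5 = 3.535 mm.
r_n/Ω = (0.6 × 480 × 3.535) / 2.0 = 509 N/mm = 0.509 kN/mm.
L_req = P / (r_n/Ω) = 128 / 0.509 = 251.5 mm total.
Per side: 251.5 / 2 = 125.7 mm.
Round up → use L = 130 mm on each side.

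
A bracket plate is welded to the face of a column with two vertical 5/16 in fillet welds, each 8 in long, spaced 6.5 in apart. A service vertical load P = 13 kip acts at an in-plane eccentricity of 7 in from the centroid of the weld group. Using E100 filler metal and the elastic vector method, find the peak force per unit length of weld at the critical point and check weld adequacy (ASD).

f_max ≈ 2.44 kip/in; adequate

E100XX → F_EXX = 100 ksi.
Total weld length L_w = 16 in. Treat welds as unit-width lines.
Polar moment about centroid: J = 2[d³/12 + d(b/2)²] = 2[8³/12 + 8×3.25²] = 254.3 in³.
Direct shear f_v = P/L_w = 13 / 16 = 0.8125 kip/in (vertical).
Torsion M = P·e = 13 × 7 = 91 kip·in.
Critical point at (x, y) = (3.25, 4) from centroid. f_tx = M·y/J = 1.431 kip/in; f_ty = M·x/J = 1.163 kip/in.
Resultant f_max = √[f_tx² + (f_v + f_ty)²] = √[1.431² + (0.8125 + 1.163)²] = 2.439 kip/in.
Capacity per unit length: r_n/Ω = (1/2.0) × 0.6 × 100 × (0.707 × 0.3125) = 6.628 kip/in.
2.439 ≤ 6.628 → adequate.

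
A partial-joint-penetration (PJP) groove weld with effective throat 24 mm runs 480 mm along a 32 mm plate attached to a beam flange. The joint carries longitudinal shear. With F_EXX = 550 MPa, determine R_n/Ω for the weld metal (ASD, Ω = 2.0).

Effective throat (given) t_e = 24 mm.
A_we = 24 × 480 = 11520 mm².
F_nw = 0.6 F_EXX = 330 MPa.
R_n/Ω = (330 × 11520) / 2.0 × 10⁻³ = 1901 kN.

R_n/Ω ≈ 1900 kN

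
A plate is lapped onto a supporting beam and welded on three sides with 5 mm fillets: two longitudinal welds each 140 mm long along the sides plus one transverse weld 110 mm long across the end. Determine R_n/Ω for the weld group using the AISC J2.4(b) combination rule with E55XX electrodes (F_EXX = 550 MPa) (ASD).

R_n/Ω ≈ 235 kN

t_e = 0.707 × 5 = 3.535 mm.
R_nwl = 0.6 × 550 × 3.535 × 280 × 10⁻³ = 326.6 kN (longitudinal, 2 welds).
R_nwt = 0.6 × 550 × 3.535 × 110 × 10⁻³ = 128.3 kN (transverse, base value).
(i) R_nwl + R_nwt = 455 kN; (ii) 0.85 R_nwl + 1.5 R_nwt = 470.1 kN.
R_n = max = 470.1 kN [governs: (ii)]; R_n/Ω = 235.1 kN.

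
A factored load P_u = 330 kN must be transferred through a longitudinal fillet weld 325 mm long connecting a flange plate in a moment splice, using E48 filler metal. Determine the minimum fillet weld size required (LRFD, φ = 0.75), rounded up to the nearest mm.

w = 7 mm

E48XX → F_EXX = 480 MPa.
Total weld length L = 325 mm.
Required throat t_e = P_u / (φ × 0.6 F_EXX × L) = 330 / (0.75 × 0.6 × 480 × 325 × 10⁻³) = 4.701 mm.
Required leg w = t_e / 0.707 = 6.649 mm → use 7 mm.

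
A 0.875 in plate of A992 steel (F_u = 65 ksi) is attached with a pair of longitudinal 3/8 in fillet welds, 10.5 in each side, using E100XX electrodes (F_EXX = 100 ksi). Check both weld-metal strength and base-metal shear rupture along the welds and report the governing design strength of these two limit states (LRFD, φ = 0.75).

φR_n ≈ 251 kip (weld metal governs)

t_e = 0.707 × 0.375 = 0.2651 in; L = 21 in.
Weld metal: φR_n = 0.75 × 0.6 × 100 × 0.2651 × 21 = 250.5 kip.
Base metal (shear rupture): φR_n = 0.75 × 0.6 × 65 × 0.875 × 21 = 537.5 kip.
Governing: weld metal.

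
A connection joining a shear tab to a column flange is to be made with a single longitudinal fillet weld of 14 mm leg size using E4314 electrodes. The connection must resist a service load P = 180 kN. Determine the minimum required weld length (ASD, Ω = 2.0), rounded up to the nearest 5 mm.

L = 145 mm

E43XX → F_EXX = 430 MPa.
Throat t_e = 0.707 × 14 = 9.898 mm.
r_n/Ω = (0.6 × 430 × 9.898) / 2.0 = 1277 N/mm = 1.277 kN/mm.
L_req = P / (r_n/Ω) = 180 / 1.277 = 141 mm total.
Round up → use L = 145 mm.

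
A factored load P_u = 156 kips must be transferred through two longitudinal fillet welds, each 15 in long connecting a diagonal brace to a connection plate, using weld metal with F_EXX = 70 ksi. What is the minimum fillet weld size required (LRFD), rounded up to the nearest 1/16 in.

w = 1/4 in

Total weld length L = 30 in.
Required throat t_e = P_u / (φ × 0.6 F_EXX × L) = 156 / (0.75 × 0.6 × 70 × 30) = 0.1651 in.
Required leg w = t_e / 0.707 = 0.2335 in → use 1/4 in.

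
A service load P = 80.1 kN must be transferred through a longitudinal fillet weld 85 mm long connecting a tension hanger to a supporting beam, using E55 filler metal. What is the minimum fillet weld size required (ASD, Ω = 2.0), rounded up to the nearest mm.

w = 9 mm

E55XX → F_EXX = 550 MPa.
Total weld length L = 85 mm.
Required throat t_e = P × Ω / (0.6 F_EXX × L) = 80.1 × 2.0 / (0.6 × 550 × 85 × 10⁻³) = 5.711 mm.
Required leg w = t_e / 0.707 = 8.078 mm → use 9 mm.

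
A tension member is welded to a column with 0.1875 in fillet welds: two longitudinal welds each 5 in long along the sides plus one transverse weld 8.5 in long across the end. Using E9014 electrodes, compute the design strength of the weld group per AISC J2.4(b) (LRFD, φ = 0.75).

φR_n ≈ 114 kips

E90XX → F_EXX = 90 ksi.
t_e = 0.707 × 0.1875 = 0.1326 in.
R_nwl = 0.6 × 90 × 0.1326 × 10 = 71.58 kips (longitudinal, 2 welds).
R_nwt = 0.6 × 90 × 0.1326 × 8.5 = 60.85 kips (transverse, base value).
(i) R_nwl + R_nwt = 132.4 kips; (ii) 0.85 R_nwl + 1.5 R_nwt = 152.1 kips.
R_n = max = 152.1 kips [governs: (ii)]; φR_n = 114.1 kips.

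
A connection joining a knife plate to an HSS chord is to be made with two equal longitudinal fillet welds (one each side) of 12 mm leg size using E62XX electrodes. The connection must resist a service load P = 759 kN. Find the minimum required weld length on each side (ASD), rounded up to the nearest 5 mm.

L = 245 mm on each side

E62XX → F_EXX = 620 MPa.
Throat t_e = 0.707 × 12 = 8.484 mm.
r_n/Ω = (0.6 × 620 × 8.484) / 2.0 = 1578 N/mm = 1.578 kN/mm.
L_req = P / (r_n/Ω) = 759 / 1.578 = 481 mm total.
Per side: 481 / 2 = 240.5 mm.
Round up → use L = 245 mm on each side.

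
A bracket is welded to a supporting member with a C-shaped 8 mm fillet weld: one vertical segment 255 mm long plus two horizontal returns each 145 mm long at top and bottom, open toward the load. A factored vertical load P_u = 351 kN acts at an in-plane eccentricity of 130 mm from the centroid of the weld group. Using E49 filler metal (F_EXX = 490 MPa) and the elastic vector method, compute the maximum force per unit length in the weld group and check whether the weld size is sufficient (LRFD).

Total weld length L_w = 545 mm. Treat welds as unit-width lines.
Centroid: x̄ = 2×145×72.5 / 545 = 38.58 mm from the vertical weld.
Polar moment about centroid: J = I_x + I_y = [255³/12 + 2×145×127.5²] + [255×38.58² + 2(145³/12 + 145×33.92²)] = 7317000 mm³.
Direct shear f_v = P/L_w = 351×10³ / 545 = 644 N/mm (vertical).
Torsion M = P·e = 351×10³ × 130 = 45630000 N·mm.
Critical point at (x, y) = (106.4, 127.5) from centroid. f_tx = M·y/J = 795.1 N/mm; f_ty = M·x/J = 663.6 N/mm.
Resultant f_max = √[f_tx² + (f_v + f_ty)²] = √[795.1² + (644 + 663.6)²] = 1530 N/mm.
Capacity per unit length: φr_n = 0.75 × 0.6 × 490 × (0.707 × 8) = 1247 N/mm.
1530 > 1247 → NOT adequate.

f_max ≈ 1530 N/mm; NOT adequate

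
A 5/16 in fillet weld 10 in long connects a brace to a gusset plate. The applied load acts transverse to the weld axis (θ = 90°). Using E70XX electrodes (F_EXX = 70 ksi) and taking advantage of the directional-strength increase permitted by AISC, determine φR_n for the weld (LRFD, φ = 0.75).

t_e = 0.707 × 0.3125 = 0.2209 in; A_we = 0.2209 × 10 = 2.209 in².
Directional factor: 1.0 + 0.5 sin^1.5(90°) = 1.5.
F_nw = 0.6 × 70 × 1.5 = 63 ksi.
φR_n = 0.75 × 63 × 2.209 = 104.4 kip.

φR_n ≈ 104 kip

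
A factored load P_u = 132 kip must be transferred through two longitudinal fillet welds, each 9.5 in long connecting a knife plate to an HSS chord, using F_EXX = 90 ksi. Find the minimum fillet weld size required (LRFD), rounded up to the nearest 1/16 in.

Total weld length L = 19 in.
Required throat t_e = P_u / (φ × 0.6 F_EXX × L) = 132 / (0.75 × 0.6 × 90 × 19) = 0.1715 in.
Required leg w = t_e / 0.707 = 0.2426 in → use 1/4 in.

w = 1/4 in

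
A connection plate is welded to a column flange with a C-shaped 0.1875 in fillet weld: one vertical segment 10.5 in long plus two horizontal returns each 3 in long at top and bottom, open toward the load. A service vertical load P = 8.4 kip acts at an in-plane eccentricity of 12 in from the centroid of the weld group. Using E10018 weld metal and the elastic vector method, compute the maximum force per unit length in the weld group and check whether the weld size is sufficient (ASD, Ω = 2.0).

f_max ≈ 2.39 kip/in; adequate

E100XX → F_EXX = 100 ksi.
Total weld length L_w = 16.5 in. Treat welds as unit-width lines.
Centroid: x̄ = 2×3×1.5 / 16.5 = 0.5455 in from the vertical weld.
Polar moment about centroid: J = I_x + I_y = [10.5³/12 + 2×3×5.25²] + [10.5×0.5455² + 2(3³/12 + 3×0.9545²)] = 274.9 in³.
Direct shear f_v = P/L_w = 8.4 / 16.5 = 0.5091 kip/in (vertical).
Torsion M = P·e = 8.4 × 12 = 100.8 kip·in.
Critical point at (x, y) = (2.455, 5.25) from centroid. f_tx = M·y/J = 1.925 kip/in; f_ty = M·x/J = 0.8999 kip/in.
Resultant f_max = √[f_tx² + (f_v + f_ty)²] = √[1.925² + (0.5091 + 0.8999)²] = 2.385 kip/in.
Capacity per unit length: r_n/Ω = (1/2.0) × 0.6 × 100 × (0.707 × 0.1875) = 3.977 kip/in.
2.385 ≤ 3.977 → adequate.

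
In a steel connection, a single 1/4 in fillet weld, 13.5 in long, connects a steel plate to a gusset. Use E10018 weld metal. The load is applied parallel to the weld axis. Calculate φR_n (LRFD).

φR_n ≈ 107 kip

E100XX → F_EXX = 100 ksi.
Effective throat t_e = 0.707 × 0.25 = 0.1767 in.
Total length L = 13.5 in; A_we = 0.1767 × 13.5 = 2.386 in².
F_nw = 0.6 F_EXX = 0.6 × 100 = 60 ksi.
φR_n = 0.75 × 60 × 2.386 = 107.4 kip.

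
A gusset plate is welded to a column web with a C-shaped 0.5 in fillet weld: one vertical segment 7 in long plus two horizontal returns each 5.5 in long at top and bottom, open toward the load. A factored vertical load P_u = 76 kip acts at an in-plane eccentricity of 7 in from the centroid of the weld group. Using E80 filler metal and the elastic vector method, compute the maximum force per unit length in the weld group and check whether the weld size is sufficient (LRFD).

f_max ≈ 15.7 kip/in; NOT adequate

E80XX → F_EXX = 80 ksi.
Total weld length L_w = 18 in. Treat welds as unit-width lines.
Centroid: x̄ = 2×5.5×2.75 / 18 = 1.681 in from the vertical weld.
Polar moment about centroid: J = I_x + I_y = [7³/12 + 2×5.5×3.5²] + [7×1.681² + 2(5.5³/12 + 5.5×1.069²)] = 223.4 in³.
Direct shear f_v = P/L_w = 76 / 18 = 4.222 kip/in (vertical).
Torsion M = P·e = 76 × 7 = 532 kip·in.
Critical point at (x, y) = (3.819, 3.5) from centroid. f_tx = M·y/J = 8.334 kip/in; f_ty = M·x/J = 9.095 kip/in.
Resultant f_max = √[f_tx² + (f_v + f_ty)²] = √[8.334² + (4.222 + 9.095)²] = 15.71 kip/in.
Capacity per unit length: φr_n = 0.75 × 0.6 × 80 × (0.707 × 0.5) = 12.73 kip/in.
15.71 > 12.73 → NOT adequate.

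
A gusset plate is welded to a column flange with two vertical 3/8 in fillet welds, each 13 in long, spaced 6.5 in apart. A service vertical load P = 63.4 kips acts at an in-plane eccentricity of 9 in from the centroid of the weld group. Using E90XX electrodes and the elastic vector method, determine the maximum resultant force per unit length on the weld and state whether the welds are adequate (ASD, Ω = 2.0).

f_max ≈ 7.87 kip/in; NOT adequate

E90XX → F_EXX = 90 ksi.
Total weld length L_w = 26 in. Treat welds as unit-width lines.
Polar moment about centroid: J = 2[d³/12 + d(b/2)²] = 2[13³/12 + 13×3.25²] = 640.8 in³.
Direct shear f_v = P/L_w = 63.4 / 26 = 2.438 kip/in (vertical).
Torsion M = P·e = 63.4 × 9 = 570.6 kip·in.
Critical point at (x, y) = (3.25, 6.5) from centroid. f_tx = M·y/J = 5.788 kip/in; f_ty = M·x/J = 2.894 kip/in.
Resultant f_max = √[f_tx² + (f_v + f_ty)²] = √[5.788² + (2.438 + 2.894)²] = 7.87 kip/in.
Capacity per unit length: r_n/Ω = (1/2.0) × 0.6 × 90 × (0.707 × 0.375) = 7.158 kip/in.
7.87 > 7.158 → NOT adequate.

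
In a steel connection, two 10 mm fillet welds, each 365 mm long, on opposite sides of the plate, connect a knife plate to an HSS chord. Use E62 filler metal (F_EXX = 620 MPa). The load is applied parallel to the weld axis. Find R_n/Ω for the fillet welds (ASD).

R_n/Ω ≈ 960 kN

Effective throat t_e = 0.707 × 10 = 7.07 mm.
Total length L = 730 mm; A_we = 7.07 × 730 = 5161 mm².
F_nw = 0.6 F_EXX = 0.6 × 620 = 372 MPa.
R_n = 372 × 5161 × 10⁻³ = 1920 kN; R_n/Ω = 1920/2.0 = 960 kN.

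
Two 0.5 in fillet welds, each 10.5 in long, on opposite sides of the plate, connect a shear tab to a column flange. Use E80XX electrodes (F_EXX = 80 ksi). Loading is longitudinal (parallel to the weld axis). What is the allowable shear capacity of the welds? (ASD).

Effective throat t_e = 0.707 × 0.5 = 0.3535 in.
Total length L = 21 in; A_we = 0.3535 × 21 = 7.423 in².
F_nw = 0.6 F_EXX = 0.6 × 80 = 48 ksi.
R_n = 48 × 7.423 = 356.3 kips; R_n/Ω = 356.3/2.0 = 178.2 kips.

R_n/Ω ≈ 178 kips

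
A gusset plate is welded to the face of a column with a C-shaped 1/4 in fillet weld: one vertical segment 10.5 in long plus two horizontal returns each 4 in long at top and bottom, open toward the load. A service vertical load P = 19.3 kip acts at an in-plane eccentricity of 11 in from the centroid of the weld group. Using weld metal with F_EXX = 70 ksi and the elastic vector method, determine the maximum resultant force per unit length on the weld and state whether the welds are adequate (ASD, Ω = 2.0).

f_max ≈ 4.38 kip/in; NOT adequate

Total weld length L_w = 18.5 in. Treat welds as unit-width lines.
Centroid: x̄ = 2×4×2 / 18.5 = 0.8649 in from the vertical weld.
Polar moment about centroid: J = I_x + I_y = [10.5³/12 + 2×4×5.25²] + [10.5×0.8649² + 2(4³/12 + 4×1.135²)] = 345.8 in³.
Direct shear f_v = P/L_w = 19.3 / 18.5 = 1.043 kip/in (vertical).
Torsion M = P·e = 19.3 × 11 = 212.3 kip·in.
Critical point at (x, y) = (3.135, 5.25) from centroid. f_tx = M·y/J = 3.223 kip/in; f_ty = M·x/J = 1.925 kip/in.
Resultant f_max = √[f_tx² + (f_v + f_ty)²] = √[3.223² + (1.043 + 1.925)²] = 4.382 kip/in.
Capacity per unit length: r_n/Ω = (1/2.0) × 0.6 × 70 × (0.707 × 0.25) = 3.712 kip/in.
4.382 > 3.712 → NOT adequate.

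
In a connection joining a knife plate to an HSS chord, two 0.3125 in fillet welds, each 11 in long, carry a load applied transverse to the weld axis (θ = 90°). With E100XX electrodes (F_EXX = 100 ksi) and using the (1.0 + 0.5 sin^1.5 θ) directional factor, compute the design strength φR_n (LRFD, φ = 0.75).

φR_n ≈ 328 kip

t_e = 0.707 × 0.3125 = 0.2209 in; A_we = 0.2209 × 22 = 4.861 in².
Directional factor: 1.0 + 0.5 sin^1.5(90°) = 1.5.
F_nw = 0.6 × 100 × 1.5 = 90 ksi.
φR_n = 0.75 × 90 × 4.861 = 328.1 kip.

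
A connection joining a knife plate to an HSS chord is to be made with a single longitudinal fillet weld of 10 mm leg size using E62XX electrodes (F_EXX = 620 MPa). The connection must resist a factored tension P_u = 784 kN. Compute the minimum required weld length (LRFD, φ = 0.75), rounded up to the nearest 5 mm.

Throat t_e = 0.707 × 10 = 7.07 mm.
φr_n = 0.75 × 0.6 × 620 × 7.07 × 10⁻³ = 1.973 kN/mm.
L_req = P_u / φr_n = 784 / 1.973 = 397.5 mm total.
Round up → use L = 400 mm.

L = 400 mm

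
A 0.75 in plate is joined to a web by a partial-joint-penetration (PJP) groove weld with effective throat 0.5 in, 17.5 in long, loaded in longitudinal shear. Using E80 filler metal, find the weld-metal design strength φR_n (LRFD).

φR_n ≈ 315 kips

E80XX → F_EXX = 80 ksi.
Effective throat (given) t_e = 0.5 in.
A_we = 0.5 × 17.5 = 8.75 in².
F_nw = 0.6 F_EXX = 48 ksi.
φR_n = 0.75 × 48 × 8.75 = 315 kips.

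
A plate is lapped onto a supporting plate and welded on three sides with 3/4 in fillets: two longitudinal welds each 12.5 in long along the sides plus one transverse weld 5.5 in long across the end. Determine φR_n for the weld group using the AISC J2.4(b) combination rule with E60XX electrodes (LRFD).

E60XX → F_EXX = 60 ksi.
t_e = 0.707 × 0.75 = 0.5302 in.
R_nwl = 0.6 × 60 × 0.5302 × 25 = 477.2 kip (longitudinal, 2 welds).
R_nwt = 0.6 × 60 × 0.5302 × 5.5 = 105 kip (transverse, base value).
(i) R_nwl + R_nwt = 582.2 kip; (ii) 0.85 R_nwl + 1.5 R_nwt = 563.1 kip.
R_n = max = 582.2 kip [governs: (i)]; φR_n = 436.7 kip.

φR_n ≈ 437 kip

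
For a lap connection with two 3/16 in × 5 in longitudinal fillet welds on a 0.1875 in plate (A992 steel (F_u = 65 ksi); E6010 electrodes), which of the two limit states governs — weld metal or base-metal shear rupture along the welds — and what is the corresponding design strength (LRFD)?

E60XX → F_EXX = 60 ksi.
t_e = 0.707 × 0.1875 = 0.1326 in; L = 10 in.
Weld metal: φR_n = 0.75 × 0.6 × 60 × 0.1326 × 10 = 35.79 kip.
Base metal (shear rupture): φR_n = 0.75 × 0.6 × 65 × 0.1875 × 10 = 54.84 kip.
Governing: weld metal.

φR_n ≈ 35.8 kip (weld metal governs)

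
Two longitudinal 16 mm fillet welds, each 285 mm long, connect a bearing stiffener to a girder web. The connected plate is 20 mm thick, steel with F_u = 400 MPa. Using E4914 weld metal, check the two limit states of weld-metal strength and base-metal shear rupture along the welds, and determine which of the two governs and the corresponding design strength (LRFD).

φR_n ≈ 1420 kN (weld metal governs)

E49XX → F_EXX = 490 MPa.
t_e = 0.707 × 16 = 11.31 mm; L = 570 mm.
Weld metal: φR_n = 0.75 × 0.6 × 490 × 11.31 × 570 × 10⁻³ = 1422 kN.
Base metal (shear rupture): φR_n = 0.75 × 0.6 × 400 × 20 × 570 × 10⁻³ = 2052 kN.
Governing: weld metal.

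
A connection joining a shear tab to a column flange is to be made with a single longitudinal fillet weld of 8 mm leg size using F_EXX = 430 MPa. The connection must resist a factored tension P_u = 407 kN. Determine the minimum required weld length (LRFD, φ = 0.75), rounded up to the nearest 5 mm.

Throat t_e = 0.707 × 8 = 5.656 mm.
φr_n = 0.75 × 0.6 × 430 × 5.656 × 10⁻³ = 1.094 kN/mm.
L_req = P_u / φr_n = 407 / 1.094 = 371.9 mm total.
Round up → use L = 375 mm.

L = 375 mm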